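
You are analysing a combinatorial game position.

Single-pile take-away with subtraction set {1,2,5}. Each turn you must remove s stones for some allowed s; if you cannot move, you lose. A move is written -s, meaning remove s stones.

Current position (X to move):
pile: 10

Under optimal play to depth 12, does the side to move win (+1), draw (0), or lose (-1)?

value(10, X) = +1

p1 X@[10]: -1[9]+1* -2[8]-1 -5[5]-1
p2 O@[9]: -1[8]-1* -2[7]-1 -5[4]-1
p3 X@[8]: -1[7]-1 -2[6]+1* -5[3]+1
p4 O@[6]: -1[5]-1* -2[4]-1 -5[1]-1
p5 X@[5]: -1[4]-1 -2[3]+1* -5[0]+1
p6 O@[3]: -1[2]-1* -2[1]-1
p7 X@[2]: -1[1]-1 -2[0]+1*
p8 O@[0] terminal -1; root [10] d12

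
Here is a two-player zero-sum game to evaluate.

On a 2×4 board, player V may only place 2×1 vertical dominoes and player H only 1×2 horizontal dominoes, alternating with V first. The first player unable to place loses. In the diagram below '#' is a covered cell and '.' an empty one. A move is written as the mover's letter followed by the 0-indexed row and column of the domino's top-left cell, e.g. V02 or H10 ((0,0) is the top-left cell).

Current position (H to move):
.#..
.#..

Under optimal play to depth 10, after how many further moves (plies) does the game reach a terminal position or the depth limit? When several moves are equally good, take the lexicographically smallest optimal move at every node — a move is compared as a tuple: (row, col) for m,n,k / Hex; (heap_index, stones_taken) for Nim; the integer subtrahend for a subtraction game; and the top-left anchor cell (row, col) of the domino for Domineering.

p1 H@[.#../.#..]: H02[.###/.#..]+1* H12[.#../.###]+1
p2 V@[.###/.#..]: V00[####/##..]-1*
p3 H@[####/##..]: H12[####/####]+1*
p4 V@[####/####] terminal -1; root [.#../.#..] d10

PV length from [.#../.#..]: 3 plies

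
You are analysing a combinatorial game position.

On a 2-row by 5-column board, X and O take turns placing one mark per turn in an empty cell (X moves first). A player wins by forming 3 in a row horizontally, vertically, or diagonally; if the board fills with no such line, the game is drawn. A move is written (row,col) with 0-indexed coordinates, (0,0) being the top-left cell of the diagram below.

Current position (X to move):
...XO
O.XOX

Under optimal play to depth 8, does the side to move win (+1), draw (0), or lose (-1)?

value(...XO/O.XOX, X) = 0

p1 X@[...XO/O.XOX]: (0,0)[X..XO/O.XOX]+0* (0,1)[.X.XO/O.XOX]+0 (0,2)[..XXO/O.XOX]+0 (1,1)[...XO/OXXOX]+0
p2 O@[X..XO/O.XOX]: (0,1)[XO.XO/O.XOX]+0* (0,2)[X.OXO/O.XOX]+0 (1,1)[X..XO/OOXOX]+0
p3 X@[XO.XO/O.XOX]: (0,2)[XOXXO/O.XOX]+0* (1,1)[XO.XO/OXXOX]+0
p4 O@[XOXXO/O.XOX]: (1,1)[XOXXO/OOXOX]+0*
p5 X@[XOXXO/OOXOX] terminal +0; root [...XO/O.XOX] d8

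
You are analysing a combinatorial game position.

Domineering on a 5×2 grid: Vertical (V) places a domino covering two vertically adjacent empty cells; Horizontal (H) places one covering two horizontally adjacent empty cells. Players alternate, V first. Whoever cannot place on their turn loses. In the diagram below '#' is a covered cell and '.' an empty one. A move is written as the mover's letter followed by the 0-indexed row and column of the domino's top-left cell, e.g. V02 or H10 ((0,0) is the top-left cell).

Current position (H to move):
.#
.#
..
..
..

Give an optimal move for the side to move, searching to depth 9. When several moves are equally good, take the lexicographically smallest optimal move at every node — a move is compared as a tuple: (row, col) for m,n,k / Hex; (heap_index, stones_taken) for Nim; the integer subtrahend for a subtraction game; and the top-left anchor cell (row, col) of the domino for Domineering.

ply 1, H at .#/.#/../../.. | H20=-1→.#/.#/##/../..; H30=+1→.#/.#/../##/..*; H40=-1→.#/.#/../../##
ply 2, V at .#/.#/../##/.. | V00=-1→##/##/../##/..*; V10=-1→.#/##/#./##/..
ply 3, H at ##/##/../##/.. | H20=+1→##/##/##/##/..*; H40=+1→##/##/../##/##
ply 4: ##/##/##/##/.. is terminal -1 (V); from .#/.#/../../.. depth 9

H's best at [.#/.#/../../..]: H30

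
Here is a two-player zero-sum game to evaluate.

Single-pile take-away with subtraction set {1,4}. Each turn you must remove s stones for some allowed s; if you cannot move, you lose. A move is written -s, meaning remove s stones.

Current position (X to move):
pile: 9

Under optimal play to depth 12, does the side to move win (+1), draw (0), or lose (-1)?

p1 X@[9]: -1[8]-1 -4[5]+1*
p2 O@[5]: -1[4]-1* -4[1]-1
p3 X@[4]: -1[3]-1 -4[0]+1*
p4 O@[0] terminal -1; root [9] d12

value(9, X) = +1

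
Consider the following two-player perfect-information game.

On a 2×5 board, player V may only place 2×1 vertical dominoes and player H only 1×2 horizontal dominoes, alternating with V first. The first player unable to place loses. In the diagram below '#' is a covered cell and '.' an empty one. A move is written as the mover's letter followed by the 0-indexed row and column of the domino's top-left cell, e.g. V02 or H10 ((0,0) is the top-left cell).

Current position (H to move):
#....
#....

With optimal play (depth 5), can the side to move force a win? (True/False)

[#..../#....] H move#1: H01:-1/###../#...., H02:+1/#.##./#....*, H03:-1/#..##/#...., H11:-1/#..../###.., H12:+1/#..../#.##., H13:-1/#..../#..##
[#.##./#....] V move#2: V01:-1/####./##...*, V04:-1/#.###/#...#
[####./##...] H move#3: H12:-1/####./####., H13:+1/####./##.##*
[####./##.##] end (terminal -1, V#4); searched #..../#.... to 5

H winning at [#..../#....]: True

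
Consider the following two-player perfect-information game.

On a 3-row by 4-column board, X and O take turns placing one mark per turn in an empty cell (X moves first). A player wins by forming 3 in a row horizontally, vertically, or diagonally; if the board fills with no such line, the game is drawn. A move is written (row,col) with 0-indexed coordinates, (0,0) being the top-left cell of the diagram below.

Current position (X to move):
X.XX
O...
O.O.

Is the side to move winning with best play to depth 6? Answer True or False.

X winning at [X.XX/O.../O.O.]: True

p1 X@[X.XX/O.../O.O.]: (0,1)[XXXX/O.../O.O.]+1* (1,1)[X.XX/OX../O.O.]-1 (1,2)[X.XX/O.X./O.O.]-1 (1,3)[X.XX/O..X/O.O.]-1 (2,1)[X.XX/O.../OXO.]+1 (2,3)[X.XX/O.../O.OX]-1
p2 O@[XXXX/O.../O.O.] terminal -1; root [X.XX/O.../O.O.] d6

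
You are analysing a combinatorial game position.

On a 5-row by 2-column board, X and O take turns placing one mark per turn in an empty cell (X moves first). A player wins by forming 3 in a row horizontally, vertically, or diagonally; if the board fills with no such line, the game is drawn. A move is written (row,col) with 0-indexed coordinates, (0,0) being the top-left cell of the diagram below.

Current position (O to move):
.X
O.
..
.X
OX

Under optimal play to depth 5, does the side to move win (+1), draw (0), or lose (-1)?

[.X/O./../.X/OX] O move#1: (0,0):-1/OX/O./../.X/OX, (1,1):-1/.X/OO/../.X/OX, (2,0):-1/.X/O./O./.X/OX, (2,1):+0/.X/O./.O/.X/OX*, (3,0):-1/.X/O./../OX/OX
[.X/O./.O/.X/OX] X move#2: (0,0):+0/XX/O./.O/.X/OX*, (1,1):-1/.X/OX/.O/.X/OX, (2,0):+0/.X/O./XO/.X/OX, (3,0):+0/.X/O./.O/XX/OX
[XX/O./.O/.X/OX] O move#3: (1,1):+0/XX/OO/.O/.X/OX*, (2,0):+0/XX/O./OO/.X/OX, (3,0):+0/XX/O./.O/OX/OX
[XX/OO/.O/.X/OX] X move#4: (2,0):+0/XX/OO/XO/.X/OX*, (3,0):+0/XX/OO/.O/XX/OX
[XX/OO/XO/.X/OX] O move#5: (3,0):+0/XX/OO/XO/OX/OX*
[XX/OO/XO/OX/OX] end (terminal +0, X#6); searched .X/O./../.X/OX to 5

value(.X/O./../.X/OX, O) = 0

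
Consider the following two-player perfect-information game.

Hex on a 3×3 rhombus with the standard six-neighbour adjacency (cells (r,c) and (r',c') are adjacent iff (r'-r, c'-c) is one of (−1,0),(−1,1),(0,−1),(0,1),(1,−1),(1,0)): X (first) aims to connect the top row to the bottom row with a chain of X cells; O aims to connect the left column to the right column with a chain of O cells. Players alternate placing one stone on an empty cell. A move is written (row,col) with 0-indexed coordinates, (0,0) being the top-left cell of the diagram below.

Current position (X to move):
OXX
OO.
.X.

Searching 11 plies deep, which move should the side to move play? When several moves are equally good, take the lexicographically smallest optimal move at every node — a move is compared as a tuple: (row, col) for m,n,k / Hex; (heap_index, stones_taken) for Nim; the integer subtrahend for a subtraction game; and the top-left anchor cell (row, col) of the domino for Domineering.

[OXX/OO./.X.] X move#1: (1,2):+1/OXX/OOX/.X.*, (2,0):-1/OXX/OO./XX., (2,2):-1/OXX/OO./.XX
[OXX/OOX/.X.] end (terminal -1, O#2); searched OXX/OO./.X. to 11

X's best at [OXX/OO./.X.]: (1,2)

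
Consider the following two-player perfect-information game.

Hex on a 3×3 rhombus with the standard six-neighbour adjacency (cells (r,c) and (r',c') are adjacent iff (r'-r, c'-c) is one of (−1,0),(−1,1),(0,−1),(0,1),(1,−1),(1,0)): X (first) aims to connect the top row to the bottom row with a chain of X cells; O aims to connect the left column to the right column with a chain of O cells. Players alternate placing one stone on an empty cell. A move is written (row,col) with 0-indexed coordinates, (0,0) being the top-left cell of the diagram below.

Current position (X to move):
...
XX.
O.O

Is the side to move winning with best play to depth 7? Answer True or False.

X winning at [.../XX./O.O]: True

ply 1, X at .../XX./O.O | (0,0)=-1→X../XX./O.O; (0,1)=-1→.X./XX./O.O; (0,2)=-1→..X/XX./O.O; (1,2)=-1→.../XXX/O.O; (2,1)=+1→.../XX./OXO*
ply 2, O at .../XX./OXO | (0,0)=-1→O../XX./OXO*; (0,1)=-1→.O./XX./OXO; (0,2)=-1→..O/XX./OXO; (1,2)=-1→.../XXO/OXO
ply 3, X at O../XX./OXO | (0,1)=+1→OX./XX./OXO*; (0,2)=+1→O.X/XX./OXO; (1,2)=+1→O../XXX/OXO
ply 4: OX./XX./OXO is terminal -1 (O); from .../XX./O.O depth 7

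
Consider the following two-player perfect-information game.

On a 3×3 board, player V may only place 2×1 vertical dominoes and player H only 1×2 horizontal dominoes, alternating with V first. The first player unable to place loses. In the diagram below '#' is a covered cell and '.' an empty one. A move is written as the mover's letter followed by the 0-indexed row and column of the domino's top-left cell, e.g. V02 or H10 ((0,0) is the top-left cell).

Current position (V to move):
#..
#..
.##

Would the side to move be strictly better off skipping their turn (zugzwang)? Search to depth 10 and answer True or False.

p1 V@[#../#../.##]: V01[##./##./.##]+1* V02[#.#/#.#/.##]+1
p2 H@[##./##./.##] terminal -1; root [#../#../.##] d10
suppose V passes — search the same position with H to move:
pass> p1 H@[#../#../.##]: H01[###/#../.##]+1* H11[#../###/.##]+1
pass> p2 V@[###/#../.##] terminal -1; root [#../#../.##] d10
for V: play +1, pass -1

zugzwang(#../#../.##, V) = False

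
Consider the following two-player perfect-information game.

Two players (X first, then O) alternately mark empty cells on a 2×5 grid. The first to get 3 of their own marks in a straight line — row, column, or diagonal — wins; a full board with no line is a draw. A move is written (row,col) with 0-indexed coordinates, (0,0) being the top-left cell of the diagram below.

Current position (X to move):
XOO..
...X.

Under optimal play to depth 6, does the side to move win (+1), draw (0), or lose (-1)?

value(XOO../...X., X) = 0

[XOO../...X.] X move#1: (0,3):+0/XOOX./...X.*, (0,4):-1/XOO.X/...X., (1,0):-1/XOO../X..X., (1,1):-1/XOO../.X.X., (1,2):-1/XOO../..XX., (1,4):-1/XOO../...XX
[XOOX./...X.] O move#2: (0,4):-1/XOOXO/...X., (1,0):-1/XOOX./O..X., (1,1):+0/XOOX./.O.X.*, (1,2):+0/XOOX./..OX., (1,4):+0/XOOX./...XO
[XOOX./.O.X.] X move#3: (0,4):+0/XOOXX/.O.X.*, (1,0):+0/XOOX./XO.X., (1,2):+0/XOOX./.OXX., (1,4):+0/XOOX./.O.XX
[XOOXX/.O.X.] O move#4: (1,0):+0/XOOXX/OO.X.*, (1,2):+0/XOOXX/.OOX., (1,4):+0/XOOXX/.O.XO
[XOOXX/OO.X.] X move#5: (1,2):+0/XOOXX/OOXX.*, (1,4):-1/XOOXX/OO.XX
[XOOXX/OOXX.] O move#6: (1,4):+0/XOOXX/OOXXO*
[XOOXX/OOXXO] end (terminal +0, X#7); searched XOO../...X. to 6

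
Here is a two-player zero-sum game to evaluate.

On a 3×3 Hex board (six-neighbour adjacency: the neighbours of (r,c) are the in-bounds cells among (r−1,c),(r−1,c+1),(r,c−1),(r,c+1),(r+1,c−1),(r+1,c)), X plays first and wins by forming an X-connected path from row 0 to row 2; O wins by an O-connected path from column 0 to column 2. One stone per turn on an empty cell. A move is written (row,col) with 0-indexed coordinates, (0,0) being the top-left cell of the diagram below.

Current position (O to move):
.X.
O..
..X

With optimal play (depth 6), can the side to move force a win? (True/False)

O winning at [.X./O../..X]: True

ply 1, O at .X./O../..X | (0,0)=-1→OX./O../..X; (0,2)=-1→.XO/O../..X; (1,1)=+1→.X./OO./..X*; (1,2)=-1→.X./O.O/..X; (2,0)=-1→.X./O../O.X; (2,1)=-1→.X./O../.OX
ply 2, X at .X./OO./..X | (0,0)=-1→XX./OO./..X*; (0,2)=-1→.XX/OO./..X; (1,2)=-1→.X./OOX/..X; (2,0)=-1→.X./OO./X.X; (2,1)=-1→.X./OO./.XX
ply 3, O at XX./OO./..X | (0,2)=+1→XXO/OO./..X*; (1,2)=+1→XX./OOO/..X; (2,0)=+1→XX./OO./O.X; (2,1)=+1→XX./OO./.OX
ply 4: XXO/OO./..X is terminal -1 (X); from .X./O../..X depth 6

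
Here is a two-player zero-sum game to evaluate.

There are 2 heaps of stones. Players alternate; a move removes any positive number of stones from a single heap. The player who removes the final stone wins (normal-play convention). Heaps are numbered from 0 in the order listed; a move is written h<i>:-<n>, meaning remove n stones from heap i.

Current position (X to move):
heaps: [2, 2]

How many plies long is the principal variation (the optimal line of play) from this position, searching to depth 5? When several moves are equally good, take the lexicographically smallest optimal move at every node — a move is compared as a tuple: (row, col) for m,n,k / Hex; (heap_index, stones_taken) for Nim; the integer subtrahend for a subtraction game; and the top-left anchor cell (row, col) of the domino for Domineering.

[(2,2)] X move#1: h0:-1:-1/(1,2)*, h0:-2:-1/(0,2), h1:-1:-1/(2,1), h1:-2:-1/(2,0)
[(1,2)] O move#2: h0:-1:-1/(0,2), h1:-1:+1/(1,1)*, h1:-2:-1/(1,0)
[(1,1)] X move#3: h0:-1:-1/(0,1)*, h1:-1:-1/(1,0)
[(0,1)] O move#4: h1:-1:+1/(0,0)*
[(0,0)] end (terminal -1, X#5); searched (2,2) to 5

PV length from [(2,2)]: 4 plies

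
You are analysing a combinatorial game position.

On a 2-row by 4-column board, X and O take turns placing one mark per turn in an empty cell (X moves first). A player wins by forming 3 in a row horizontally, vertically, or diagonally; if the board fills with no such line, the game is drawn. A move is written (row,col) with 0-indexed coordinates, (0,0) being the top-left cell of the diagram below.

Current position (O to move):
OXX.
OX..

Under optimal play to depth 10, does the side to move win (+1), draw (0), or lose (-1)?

value(OXX./OX.., O) = 0

[OXX./OX..] O move#1: (0,3):+0/OXXO/OX..*, (1,2):-1/OXX./OXO., (1,3):-1/OXX./OX.O
[OXXO/OX..] X move#2: (1,2):+0/OXXO/OXX.*, (1,3):+0/OXXO/OX.X
[OXXO/OXX.] O move#3: (1,3):+0/OXXO/OXXO*
[OXXO/OXXO] end (terminal +0, X#4); searched OXX./OX.. to 10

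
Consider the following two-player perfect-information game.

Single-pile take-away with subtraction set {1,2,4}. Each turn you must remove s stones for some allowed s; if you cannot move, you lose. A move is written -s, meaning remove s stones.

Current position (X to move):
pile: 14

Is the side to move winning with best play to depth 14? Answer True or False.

X winning at [14]: True

ply 1, X at 14 | -1=-1→13; -2=+1→12*; -4=-1→10
ply 2, O at 12 | -1=-1→11*; -2=-1→10; -4=-1→8
ply 3, X at 11 | -1=-1→10; -2=+1→9*; -4=-1→7
ply 4, O at 9 | -1=-1→8*; -2=-1→7; -4=-1→5
ply 5, X at 8 | -1=-1→7; -2=+1→6*; -4=-1→4
ply 6, O at 6 | -1=-1→5*; -2=-1→4; -4=-1→2
ply 7, X at 5 | -1=-1→4; -2=+1→3*; -4=-1→1
ply 8, O at 3 | -1=-1→2*; -2=-1→1
ply 9, X at 2 | -1=-1→1; -2=+1→0*
ply 10: 0 is terminal -1 (O); from 14 depth 14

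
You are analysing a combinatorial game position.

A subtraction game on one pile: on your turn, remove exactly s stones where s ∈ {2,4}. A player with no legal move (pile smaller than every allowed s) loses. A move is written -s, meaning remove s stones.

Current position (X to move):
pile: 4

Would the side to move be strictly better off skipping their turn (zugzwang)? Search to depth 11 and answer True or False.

zugzwang(4, X) = False

p1 X@[4]: -2[2]-1 -4[0]+1*
p2 O@[0] terminal -1; root [4] d11
pass branch (O moves first from the same position):
  | p1 O@[4]: -2[2]-1 -4[0]+1*
  | p2 X@[0] terminal -1; root [4] d11
X moving scores +1; X passing scores -1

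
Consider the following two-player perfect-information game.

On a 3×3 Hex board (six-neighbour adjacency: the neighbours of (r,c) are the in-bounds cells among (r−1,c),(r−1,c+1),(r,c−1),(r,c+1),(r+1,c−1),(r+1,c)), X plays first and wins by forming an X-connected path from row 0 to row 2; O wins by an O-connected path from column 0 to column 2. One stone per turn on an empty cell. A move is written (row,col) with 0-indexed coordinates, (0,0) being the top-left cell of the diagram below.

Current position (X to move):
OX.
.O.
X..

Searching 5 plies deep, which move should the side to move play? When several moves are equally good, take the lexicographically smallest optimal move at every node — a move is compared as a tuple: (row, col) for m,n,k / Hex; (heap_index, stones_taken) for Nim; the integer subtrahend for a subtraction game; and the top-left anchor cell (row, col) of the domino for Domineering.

X's best at [OX./.O./X..]: (0,2)

p1 X@[OX./.O./X..]: (0,2)[OXX/.O./X..]+1* (1,0)[OX./XO./X..]+1 (1,2)[OX./.OX/X..]+1 (2,1)[OX./.O./XX.]-1 (2,2)[OX./.O./X.X]-1
p2 O@[OXX/.O./X..]: (1,0)[OXX/OO./X..]-1* (1,2)[OXX/.OO/X..]-1 (2,1)[OXX/.O./XO.]-1 (2,2)[OXX/.O./X.O]-1
p3 X@[OXX/OO./X..]: (1,2)[OXX/OOX/X..]+1* (2,1)[OXX/OO./XX.]-1 (2,2)[OXX/OO./X.X]-1
p4 O@[OXX/OOX/X..]: (2,1)[OXX/OOX/XO.]-1* (2,2)[OXX/OOX/X.O]-1
p5 X@[OXX/OOX/XO.]: (2,2)[OXX/OOX/XOX]+1*
p6 O@[OXX/OOX/XOX] terminal -1; root [OX./.O./X..] d5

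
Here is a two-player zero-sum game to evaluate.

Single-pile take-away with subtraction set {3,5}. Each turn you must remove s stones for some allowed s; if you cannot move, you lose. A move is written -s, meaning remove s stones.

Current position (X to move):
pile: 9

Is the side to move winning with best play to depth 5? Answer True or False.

X winning at [9]: False

[9] X move#1: -3:-1/6*, -5:-1/4
[6] O move#2: -3:-1/3, -5:+1/1*
[1] end (terminal -1, X#3); searched 9 to 5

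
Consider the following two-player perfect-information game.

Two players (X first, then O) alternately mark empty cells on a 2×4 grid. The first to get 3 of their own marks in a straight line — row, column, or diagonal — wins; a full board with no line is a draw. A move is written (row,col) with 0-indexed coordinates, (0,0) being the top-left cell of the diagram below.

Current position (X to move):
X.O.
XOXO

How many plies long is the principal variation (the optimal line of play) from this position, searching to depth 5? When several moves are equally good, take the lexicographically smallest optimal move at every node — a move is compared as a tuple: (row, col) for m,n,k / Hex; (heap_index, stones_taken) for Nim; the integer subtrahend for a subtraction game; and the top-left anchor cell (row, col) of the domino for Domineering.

[X.O./XOXO] X move#1: (0,1):+0/XXO./XOXO*, (0,3):+0/X.OX/XOXO
[XXO./XOXO] O move#2: (0,3):+0/XXOO/XOXO*
[XXOO/XOXO] end (terminal +0, X#3); searched X.O./XOXO to 5

PV length from [X.O./XOXO]: 2 plies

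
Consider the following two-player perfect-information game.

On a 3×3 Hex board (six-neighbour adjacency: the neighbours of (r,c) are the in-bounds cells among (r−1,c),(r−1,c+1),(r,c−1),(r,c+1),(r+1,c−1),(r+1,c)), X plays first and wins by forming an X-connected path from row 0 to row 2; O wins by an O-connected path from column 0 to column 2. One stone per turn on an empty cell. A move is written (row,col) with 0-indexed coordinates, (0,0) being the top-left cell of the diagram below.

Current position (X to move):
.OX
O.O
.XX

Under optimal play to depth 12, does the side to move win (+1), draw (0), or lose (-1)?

value(.OX/O.O/.XX, X) = +1

ply 1, X at .OX/O.O/.XX | (0,0)=-1→XOX/O.O/.XX; (1,1)=+1→.OX/OXO/.XX*; (2,0)=-1→.OX/O.O/XXX
ply 2: .OX/OXO/.XX is terminal -1 (O); from .OX/O.O/.XX depth 12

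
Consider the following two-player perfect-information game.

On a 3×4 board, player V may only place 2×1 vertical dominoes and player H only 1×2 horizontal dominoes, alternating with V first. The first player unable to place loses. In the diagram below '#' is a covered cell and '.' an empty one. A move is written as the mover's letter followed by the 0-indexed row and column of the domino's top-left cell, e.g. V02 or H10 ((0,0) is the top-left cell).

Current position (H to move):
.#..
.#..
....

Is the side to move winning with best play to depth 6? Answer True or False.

H winning at [.#../.#../....]: True

[.#../.#../....] H move#1: H02:-1/.###/.#../...., H12:+1/.#../.###/....*, H20:-1/.#../.#../##.., H21:-1/.#../.#../.##., H22:-1/.#../.#../..##
[.#../.###/....] V move#2: V00:-1/##../####/....*, V10:-1/.#../####/#...
[##../####/....] H move#3: H02:+1/####/####/....*, H20:+1/##../####/##.., H21:+1/##../####/.##., H22:+1/##../####/..##
[####/####/....] end (terminal -1, V#4); searched .#../.#../.... to 6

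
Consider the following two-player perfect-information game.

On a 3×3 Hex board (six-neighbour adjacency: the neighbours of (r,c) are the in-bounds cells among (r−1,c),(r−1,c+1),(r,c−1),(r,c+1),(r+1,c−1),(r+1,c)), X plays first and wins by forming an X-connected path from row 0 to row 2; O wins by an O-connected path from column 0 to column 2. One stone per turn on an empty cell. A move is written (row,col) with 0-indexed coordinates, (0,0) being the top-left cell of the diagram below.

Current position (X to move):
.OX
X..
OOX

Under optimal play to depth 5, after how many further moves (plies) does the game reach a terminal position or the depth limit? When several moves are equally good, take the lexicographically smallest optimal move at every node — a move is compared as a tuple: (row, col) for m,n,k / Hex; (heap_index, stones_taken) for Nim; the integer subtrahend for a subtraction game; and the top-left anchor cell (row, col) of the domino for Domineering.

PV length from [.OX/X../OOX]: 1 ply

[.OX/X../OOX] X move#1: (0,0):-1/XOX/X../OOX, (1,1):-1/.OX/XX./OOX, (1,2):+1/.OX/X.X/OOX*
[.OX/X.X/OOX] end (terminal -1, O#2); searched .OX/X../OOX to 5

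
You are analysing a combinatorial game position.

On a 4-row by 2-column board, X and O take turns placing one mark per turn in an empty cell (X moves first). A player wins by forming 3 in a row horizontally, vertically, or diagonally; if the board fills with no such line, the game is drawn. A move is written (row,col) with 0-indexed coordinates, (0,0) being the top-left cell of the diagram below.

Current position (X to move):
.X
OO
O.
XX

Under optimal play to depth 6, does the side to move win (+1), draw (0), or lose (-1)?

[.X/OO/O./XX] X move#1: (0,0):+0/XX/OO/O./XX*, (2,1):-1/.X/OO/OX/XX
[XX/OO/O./XX] O move#2: (2,1):+0/XX/OO/OO/XX*
[XX/OO/OO/XX] end (terminal +0, X#3); searched .X/OO/O./XX to 6

value(.X/OO/O./XX, X) = 0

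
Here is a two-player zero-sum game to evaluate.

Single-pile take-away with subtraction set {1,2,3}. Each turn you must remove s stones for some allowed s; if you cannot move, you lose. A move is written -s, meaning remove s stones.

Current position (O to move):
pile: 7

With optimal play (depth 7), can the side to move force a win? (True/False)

ply 1, O at 7 | -1=-1→6; -2=-1→5; -3=+1→4*
ply 2, X at 4 | -1=-1→3*; -2=-1→2; -3=-1→1
ply 3, O at 3 | -1=-1→2; -2=-1→1; -3=+1→0*
ply 4: 0 is terminal -1 (X); from 7 depth 7

O winning at [7]: True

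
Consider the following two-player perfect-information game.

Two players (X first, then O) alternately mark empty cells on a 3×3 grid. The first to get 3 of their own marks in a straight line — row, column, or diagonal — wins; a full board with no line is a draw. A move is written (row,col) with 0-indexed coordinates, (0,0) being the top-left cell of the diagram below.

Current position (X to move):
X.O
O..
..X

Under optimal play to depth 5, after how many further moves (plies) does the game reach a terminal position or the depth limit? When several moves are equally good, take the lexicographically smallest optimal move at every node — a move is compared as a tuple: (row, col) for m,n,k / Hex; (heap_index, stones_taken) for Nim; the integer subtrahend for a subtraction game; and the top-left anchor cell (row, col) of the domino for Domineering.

ply 1, X at X.O/O../..X | (0,1)=-1→XXO/O../..X; (1,1)=+1→X.O/OX./..X*; (1,2)=+0→X.O/O.X/..X; (2,0)=+1→X.O/O../X.X; (2,1)=+1→X.O/O../.XX
ply 2: X.O/OX./..X is terminal -1 (O); from X.O/O../..X depth 5

PV length from [X.O/O../..X]: 1 ply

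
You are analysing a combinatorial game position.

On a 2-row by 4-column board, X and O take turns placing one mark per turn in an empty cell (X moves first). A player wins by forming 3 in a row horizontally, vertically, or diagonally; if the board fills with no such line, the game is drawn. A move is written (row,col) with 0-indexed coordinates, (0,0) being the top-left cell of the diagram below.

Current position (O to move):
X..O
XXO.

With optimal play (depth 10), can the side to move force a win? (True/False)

O winning at [X..O/XXO.]: False

[X..O/XXO.] O move#1: (0,1):+0/XO.O/XXO.*, (0,2):+0/X.OO/XXO., (1,3):+0/X..O/XXOO
[XO.O/XXO.] X move#2: (0,2):+0/XOXO/XXO.*, (1,3):-1/XO.O/XXOX
[XOXO/XXO.] O move#3: (1,3):+0/XOXO/XXOO*
[XOXO/XXOO] end (terminal +0, X#4); searched X..O/XXO. to 10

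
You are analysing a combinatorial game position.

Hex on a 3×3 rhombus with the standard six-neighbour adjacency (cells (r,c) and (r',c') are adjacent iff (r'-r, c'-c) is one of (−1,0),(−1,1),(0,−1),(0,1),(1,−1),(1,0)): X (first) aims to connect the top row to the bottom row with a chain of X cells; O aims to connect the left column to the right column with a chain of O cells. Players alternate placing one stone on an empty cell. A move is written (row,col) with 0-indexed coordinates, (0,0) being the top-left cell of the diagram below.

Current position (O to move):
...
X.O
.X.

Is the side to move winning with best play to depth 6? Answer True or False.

p1 O@[.../X.O/.X.]: (0,0)[O../X.O/.X.]-1* (0,1)[.O./X.O/.X.]-1 (0,2)[..O/X.O/.X.]-1 (1,1)[.../XOO/.X.]-1 (2,0)[.../X.O/OX.]-1 (2,2)[.../X.O/.XO]-1
p2 X@[O../X.O/.X.]: (0,1)[OX./X.O/.X.]+1* (0,2)[O.X/X.O/.X.]-1 (1,1)[O../XXO/.X.]+1 (2,0)[O../X.O/XX.]-1 (2,2)[O../X.O/.XX]-1
p3 O@[OX./X.O/.X.]: (0,2)[OXO/X.O/.X.]-1* (1,1)[OX./XOO/.X.]-1 (2,0)[OX./X.O/OX.]-1 (2,2)[OX./X.O/.XO]-1
p4 X@[OXO/X.O/.X.]: (1,1)[OXO/XXO/.X.]+1* (2,0)[OXO/X.O/XX.]+1 (2,2)[OXO/X.O/.XX]+1
p5 O@[OXO/XXO/.X.] terminal -1; root [.../X.O/.X.] d6

O winning at [.../X.O/.X.]: False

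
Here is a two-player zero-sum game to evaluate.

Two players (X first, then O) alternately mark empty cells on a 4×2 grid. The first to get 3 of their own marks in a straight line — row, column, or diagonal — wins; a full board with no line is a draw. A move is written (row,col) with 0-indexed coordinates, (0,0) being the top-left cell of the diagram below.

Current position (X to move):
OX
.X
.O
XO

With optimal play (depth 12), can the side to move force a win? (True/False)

p1 X@[OX/.X/.O/XO]: (1,0)[OX/XX/.O/XO]+0* (2,0)[OX/.X/XO/XO]+0
p2 O@[OX/XX/.O/XO]: (2,0)[OX/XX/OO/XO]+0*
p3 X@[OX/XX/OO/XO] terminal +0; root [OX/.X/.O/XO] d12

X winning at [OX/.X/.O/XO]: False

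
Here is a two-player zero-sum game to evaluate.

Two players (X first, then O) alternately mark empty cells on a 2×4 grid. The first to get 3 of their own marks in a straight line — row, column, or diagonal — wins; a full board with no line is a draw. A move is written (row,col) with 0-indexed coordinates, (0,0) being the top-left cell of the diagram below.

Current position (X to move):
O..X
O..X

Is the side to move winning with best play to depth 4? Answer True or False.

[O..X/O..X] X move#1: (0,1):+0/OX.X/O..X*, (0,2):+0/O.XX/O..X, (1,1):+0/O..X/OX.X, (1,2):+0/O..X/O.XX
[OX.X/O..X] O move#2: (0,2):+0/OXOX/O..X*, (1,1):-1/OX.X/OO.X, (1,2):-1/OX.X/O.OX
[OXOX/O..X] X move#3: (1,1):+0/OXOX/OX.X*, (1,2):+0/OXOX/O.XX
[OXOX/OX.X] O move#4: (1,2):+0/OXOX/OXOX*
[OXOX/OXOX] end (terminal +0, X#5); searched O..X/O..X to 4

X winning at [O..X/O..X]: False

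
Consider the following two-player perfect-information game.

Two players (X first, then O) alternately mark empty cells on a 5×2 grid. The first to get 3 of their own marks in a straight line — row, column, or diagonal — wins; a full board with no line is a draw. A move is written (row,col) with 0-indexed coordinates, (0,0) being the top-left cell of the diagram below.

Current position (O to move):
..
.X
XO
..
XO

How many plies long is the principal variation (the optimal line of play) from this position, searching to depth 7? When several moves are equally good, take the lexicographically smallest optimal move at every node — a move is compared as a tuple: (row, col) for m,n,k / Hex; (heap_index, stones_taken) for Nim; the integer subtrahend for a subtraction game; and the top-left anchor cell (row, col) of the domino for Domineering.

PV length from [../.X/XO/../XO]: 1 ply

[../.X/XO/../XO] O move#1: (0,0):-1/O./.X/XO/../XO, (0,1):-1/.O/.X/XO/../XO, (1,0):-1/../OX/XO/../XO, (3,0):+0/../.X/XO/O./XO, (3,1):+1/../.X/XO/.O/XO*
[../.X/XO/.O/XO] end (terminal -1, X#2); searched ../.X/XO/../XO to 7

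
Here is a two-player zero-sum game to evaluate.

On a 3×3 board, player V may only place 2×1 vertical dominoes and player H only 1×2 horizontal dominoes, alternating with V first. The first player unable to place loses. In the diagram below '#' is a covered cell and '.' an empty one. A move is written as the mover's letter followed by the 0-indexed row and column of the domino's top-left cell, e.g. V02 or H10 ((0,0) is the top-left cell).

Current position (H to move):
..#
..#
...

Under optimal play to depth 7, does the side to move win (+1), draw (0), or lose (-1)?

p1 H@[..#/..#/...]: H00[###/..#/...]-1 H10[..#/###/...]+1* H20[..#/..#/##.]-1 H21[..#/..#/.##]-1
p2 V@[..#/###/...] terminal -1; root [..#/..#/...] d7

value(..#/..#/..., H) = +1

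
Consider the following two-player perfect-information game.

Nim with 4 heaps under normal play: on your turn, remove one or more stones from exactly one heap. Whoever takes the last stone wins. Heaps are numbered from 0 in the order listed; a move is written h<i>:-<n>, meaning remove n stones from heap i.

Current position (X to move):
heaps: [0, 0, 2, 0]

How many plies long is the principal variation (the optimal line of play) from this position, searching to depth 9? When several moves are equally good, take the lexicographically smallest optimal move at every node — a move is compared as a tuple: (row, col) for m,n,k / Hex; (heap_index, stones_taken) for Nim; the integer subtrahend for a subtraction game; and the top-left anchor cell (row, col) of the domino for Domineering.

PV length from [(0,0,2,0)]: 1 ply

p1 X@[(0,0,2,0)]: h2:-1[(0,0,1,0)]-1 h2:-2[(0,0,0,0)]+1*
p2 O@[(0,0,0,0)] terminal -1; root [(0,0,2,0)] d9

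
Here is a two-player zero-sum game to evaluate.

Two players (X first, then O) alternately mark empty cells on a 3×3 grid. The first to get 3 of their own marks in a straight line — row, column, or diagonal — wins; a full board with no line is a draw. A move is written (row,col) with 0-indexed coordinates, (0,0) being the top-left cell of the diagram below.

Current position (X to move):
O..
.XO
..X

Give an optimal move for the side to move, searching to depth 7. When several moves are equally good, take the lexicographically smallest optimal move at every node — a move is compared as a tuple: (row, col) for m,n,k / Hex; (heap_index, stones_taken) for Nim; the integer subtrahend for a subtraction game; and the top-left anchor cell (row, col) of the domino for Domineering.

[O../.XO/..X] X move#1: (0,1):+0/OX./.XO/..X, (0,2):+0/O.X/.XO/..X, (1,0):+0/O../XXO/..X, (2,0):+1/O../.XO/X.X*, (2,1):+1/O../.XO/.XX
[O../.XO/X.X] O move#2: (0,1):-1/OO./.XO/X.X*, (0,2):-1/O.O/.XO/X.X, (1,0):-1/O../OXO/X.X, (2,1):-1/O../.XO/XOX
[OO./.XO/X.X] X move#3: (0,2):+1/OOX/.XO/X.X*, (1,0):-1/OO./XXO/X.X, (2,1):+1/OO./.XO/XXX
[OOX/.XO/X.X] end (terminal -1, O#4); searched O../.XO/..X to 7

X's best at [O../.XO/..X]: (2,0)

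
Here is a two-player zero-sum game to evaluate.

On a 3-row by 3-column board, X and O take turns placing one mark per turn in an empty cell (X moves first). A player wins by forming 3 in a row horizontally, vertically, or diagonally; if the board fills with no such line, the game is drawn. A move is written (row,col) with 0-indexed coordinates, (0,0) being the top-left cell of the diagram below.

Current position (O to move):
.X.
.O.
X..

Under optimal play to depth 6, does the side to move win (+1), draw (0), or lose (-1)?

value(.X./.O./X.., O) = 0

p1 O@[.X./.O./X..]: (0,0)[OX./.O./X..]+0* (0,2)[.XO/.O./X..]+0 (1,0)[.X./OO./X..]+0 (1,2)[.X./.OO/X..]+0 (2,1)[.X./.O./XO.]-1 (2,2)[.X./.O./X.O]-1
p2 X@[OX./.O./X..]: (0,2)[OXX/.O./X..]-1 (1,0)[OX./XO./X..]-1 (1,2)[OX./.OX/X..]-1 (2,1)[OX./.O./XX.]-1 (2,2)[OX./.O./X.X]+0*
p3 O@[OX./.O./X.X]: (0,2)[OXO/.O./X.X]-1 (1,0)[OX./OO./X.X]-1 (1,2)[OX./.OO/X.X]-1 (2,1)[OX./.O./XOX]+0*
p4 X@[OX./.O./XOX]: (0,2)[OXX/.O./XOX]+0* (1,0)[OX./XO./XOX]+0 (1,2)[OX./.OX/XOX]+0
p5 O@[OXX/.O./XOX]: (1,0)[OXX/OO./XOX]-1 (1,2)[OXX/.OO/XOX]+0*
p6 X@[OXX/.OO/XOX]: (1,0)[OXX/XOO/XOX]+0*
p7 O@[OXX/XOO/XOX] terminal +0; root [.X./.O./X..] d6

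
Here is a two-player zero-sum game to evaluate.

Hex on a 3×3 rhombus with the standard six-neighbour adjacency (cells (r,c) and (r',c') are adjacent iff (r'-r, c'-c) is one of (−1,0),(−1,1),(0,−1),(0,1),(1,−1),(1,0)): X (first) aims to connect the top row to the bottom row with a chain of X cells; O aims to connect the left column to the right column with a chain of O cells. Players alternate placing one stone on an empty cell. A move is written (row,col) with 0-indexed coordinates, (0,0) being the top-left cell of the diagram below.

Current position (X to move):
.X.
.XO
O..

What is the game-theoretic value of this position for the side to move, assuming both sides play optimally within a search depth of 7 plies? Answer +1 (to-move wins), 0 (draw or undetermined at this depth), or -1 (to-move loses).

value(.X./.XO/O.., X) = +1

p1 X@[.X./.XO/O..]: (0,0)[XX./.XO/O..]-1 (0,2)[.XX/.XO/O..]-1 (1,0)[.X./XXO/O..]-1 (2,1)[.X./.XO/OX.]+1* (2,2)[.X./.XO/O.X]-1
p2 O@[.X./.XO/OX.] terminal -1; root [.X./.XO/O..] d7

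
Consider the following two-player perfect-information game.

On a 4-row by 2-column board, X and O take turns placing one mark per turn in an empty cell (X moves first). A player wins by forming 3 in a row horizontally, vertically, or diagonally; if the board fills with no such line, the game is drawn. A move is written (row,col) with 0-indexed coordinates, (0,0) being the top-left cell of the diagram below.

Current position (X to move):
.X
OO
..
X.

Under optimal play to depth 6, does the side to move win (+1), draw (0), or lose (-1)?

value(.X/OO/../X., X) = 0

[.X/OO/../X.] X move#1: (0,0):+0/XX/OO/../X.*, (2,0):+0/.X/OO/X./X., (2,1):+0/.X/OO/.X/X., (3,1):+0/.X/OO/../XX
[XX/OO/../X.] O move#2: (2,0):+0/XX/OO/O./X.*, (2,1):+0/XX/OO/.O/X., (3,1):+0/XX/OO/../XO
[XX/OO/O./X.] X move#3: (2,1):+0/XX/OO/OX/X.*, (3,1):+0/XX/OO/O./XX
[XX/OO/OX/X.] O move#4: (3,1):+0/XX/OO/OX/XO*
[XX/OO/OX/XO] end (terminal +0, X#5); searched .X/OO/../X. to 6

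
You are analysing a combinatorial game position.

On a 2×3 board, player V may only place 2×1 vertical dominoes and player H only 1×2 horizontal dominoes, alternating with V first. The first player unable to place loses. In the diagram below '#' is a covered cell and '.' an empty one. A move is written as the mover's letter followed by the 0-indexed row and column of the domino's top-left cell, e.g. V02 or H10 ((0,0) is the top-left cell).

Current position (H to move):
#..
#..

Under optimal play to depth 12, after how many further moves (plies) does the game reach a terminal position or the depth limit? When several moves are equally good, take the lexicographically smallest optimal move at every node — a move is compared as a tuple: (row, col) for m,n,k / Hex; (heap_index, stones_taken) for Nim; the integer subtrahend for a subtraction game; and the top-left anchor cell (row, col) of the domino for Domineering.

p1 H@[#../#..]: H01[###/#..]+1* H11[#../###]+1
p2 V@[###/#..] terminal -1; root [#../#..] d12

PV length from [#../#..]: 1 ply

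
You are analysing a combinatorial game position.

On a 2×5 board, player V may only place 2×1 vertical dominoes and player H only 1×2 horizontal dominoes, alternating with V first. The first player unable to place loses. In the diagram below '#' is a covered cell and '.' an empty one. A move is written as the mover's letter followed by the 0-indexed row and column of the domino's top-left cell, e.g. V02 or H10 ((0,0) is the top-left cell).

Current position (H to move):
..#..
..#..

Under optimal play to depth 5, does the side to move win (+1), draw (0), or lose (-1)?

value(..#../..#.., H) = -1

ply 1, H at ..#../..#.. | H00=-1→###../..#..*; H03=-1→..###/..#..; H10=-1→..#../###..; H13=-1→..#../..###
ply 2, V at ###../..#.. | V03=+1→####./..##.*; V04=+1→###.#/..#.#
ply 3, H at ####./..##. | H10=-1→####./####.*
ply 4, V at ####./####. | V04=+1→#####/#####*
ply 5: #####/##### is terminal -1 (H); from ..#../..#.. depth 5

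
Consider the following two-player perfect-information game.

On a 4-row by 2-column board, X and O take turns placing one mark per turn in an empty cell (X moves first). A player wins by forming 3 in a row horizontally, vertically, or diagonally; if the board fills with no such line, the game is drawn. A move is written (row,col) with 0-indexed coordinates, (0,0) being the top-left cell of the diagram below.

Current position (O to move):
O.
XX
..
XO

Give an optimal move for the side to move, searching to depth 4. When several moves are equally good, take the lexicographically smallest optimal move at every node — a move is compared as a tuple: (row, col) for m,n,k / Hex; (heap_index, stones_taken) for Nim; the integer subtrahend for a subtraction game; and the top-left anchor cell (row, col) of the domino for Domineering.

O's best at [O./XX/../XO]: (2,0)

[O./XX/../XO] O move#1: (0,1):-1/OO/XX/../XO, (2,0):+0/O./XX/O./XO*, (2,1):-1/O./XX/.O/XO
[O./XX/O./XO] X move#2: (0,1):+0/OX/XX/O./XO*, (2,1):+0/O./XX/OX/XO
[OX/XX/O./XO] O move#3: (2,1):+0/OX/XX/OO/XO*
[OX/XX/OO/XO] end (terminal +0, X#4); searched O./XX/../XO to 4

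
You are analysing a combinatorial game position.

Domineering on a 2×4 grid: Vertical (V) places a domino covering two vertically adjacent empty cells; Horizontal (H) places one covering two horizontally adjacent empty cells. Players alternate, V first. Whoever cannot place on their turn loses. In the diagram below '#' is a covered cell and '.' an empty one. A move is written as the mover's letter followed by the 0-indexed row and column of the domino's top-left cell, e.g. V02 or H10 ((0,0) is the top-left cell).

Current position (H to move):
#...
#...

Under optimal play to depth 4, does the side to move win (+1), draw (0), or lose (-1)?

ply 1, H at #.../#... | H01=+1→###./#...*; H02=+1→#.##/#...; H11=+1→#.../###.; H12=+1→#.../#.##
ply 2, V at ###./#... | V03=-1→####/#..#*
ply 3, H at ####/#..# | H11=+1→####/####*
ply 4: ####/#### is terminal -1 (V); from #.../#... depth 4

value(#.../#..., H) = +1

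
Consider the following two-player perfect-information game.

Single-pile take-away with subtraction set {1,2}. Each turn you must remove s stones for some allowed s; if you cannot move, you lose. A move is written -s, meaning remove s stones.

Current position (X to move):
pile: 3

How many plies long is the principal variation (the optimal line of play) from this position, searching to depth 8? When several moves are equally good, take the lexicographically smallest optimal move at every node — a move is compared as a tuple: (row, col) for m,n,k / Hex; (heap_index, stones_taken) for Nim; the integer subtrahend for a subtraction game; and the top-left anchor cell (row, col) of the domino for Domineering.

[3] X move#1: -1:-1/2*, -2:-1/1
[2] O move#2: -1:-1/1, -2:+1/0*
[0] end (terminal -1, X#3); searched 3 to 8

PV length from [3]: 2 plies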